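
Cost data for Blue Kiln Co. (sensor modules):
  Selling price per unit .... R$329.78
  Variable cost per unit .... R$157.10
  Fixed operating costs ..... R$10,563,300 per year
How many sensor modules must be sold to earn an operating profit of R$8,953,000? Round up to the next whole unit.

Each unit contributes R$329.78 − R$157.10 = R$172.68.
Required volume = (fixed costs + target profit) ÷ CM = (R$10,563,300 + R$8,953,000) ÷ R$172.68 = 113,020.04, so 113,021 sensor modules.

113,021 sensor modules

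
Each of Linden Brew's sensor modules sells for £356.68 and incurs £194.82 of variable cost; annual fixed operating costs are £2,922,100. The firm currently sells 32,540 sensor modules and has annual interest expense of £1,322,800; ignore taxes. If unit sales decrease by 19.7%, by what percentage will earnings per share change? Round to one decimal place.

-101.5%

At 32,540 units, contribution = 32,540 × £161.86 = £5,266,924.40.
EBIT = £5,266,924.40 − £2,922,100 = £2,344,824.40.
After interest of £1,322,800.00, pre-tax earnings = £1,022,024.40.
Degree of combined leverage = contribution ÷ (EBIT − I) = £5,266,924.40 ÷ £1,022,024.40 = 5.1534.
%ΔEPS = DCL × %ΔSales = 5.1534 × -19.7% = -101.5%.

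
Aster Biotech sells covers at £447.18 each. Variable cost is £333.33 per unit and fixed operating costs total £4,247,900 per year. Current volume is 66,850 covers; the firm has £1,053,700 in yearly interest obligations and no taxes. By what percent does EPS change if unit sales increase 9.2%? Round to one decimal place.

+30.3%

At 66,850 units, contribution = 66,850 × £113.85 = £7,610,872.50.
EBIT = £7,610,872.50 − £4,247,900 = £3,362,972.50.
Interest = £1,053,700.00, so EBIT − I = £2,309,272.50.
DCL = total CM / (EBIT − I) = £7,610,872.50 / £2,309,272.50 = 3.2958.
EPS therefore changes by 3.2958 × (+9.2%) = +30.3%.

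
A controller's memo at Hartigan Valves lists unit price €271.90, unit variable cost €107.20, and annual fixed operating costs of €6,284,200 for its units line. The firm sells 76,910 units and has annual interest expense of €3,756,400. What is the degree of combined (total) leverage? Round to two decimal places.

At 76,910 units, contribution = 76,910 × €164.70 = €12,667,077.00.
Operating income = contribution − fixed costs = €12,667,077.00 − €6,284,200 = €6,382,877.00. Interest = €3,756,400.00, so EBIT − I = €2,626,477.00.
DCL = contribution ÷ (EBIT − I) = €12,667,077.00 ÷ €2,626,477.00 = 4.8228.

4.82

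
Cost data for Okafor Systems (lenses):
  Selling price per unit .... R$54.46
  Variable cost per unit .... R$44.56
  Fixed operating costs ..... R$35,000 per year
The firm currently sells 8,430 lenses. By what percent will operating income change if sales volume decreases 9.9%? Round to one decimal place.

Contribution at this volume is 8,430 × R$9.90 = R$83,457.00.
EBIT = R$83,457.00 − R$35,000 = R$48,457.00.
DOL = contribution ÷ EBIT = R$83,457.00 ÷ R$48,457.00 = 1.7223.
So EBIT moves 1.7223 × (-9.9%) = -17.1%.

-17.1%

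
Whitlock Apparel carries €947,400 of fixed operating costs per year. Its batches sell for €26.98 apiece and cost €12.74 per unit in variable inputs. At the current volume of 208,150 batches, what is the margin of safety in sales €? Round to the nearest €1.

€3,820,883

Each unit contributes €26.98 − €12.74 = €14.24. Break-even units = €947,400 ÷ €14.24 = 66,530.90; break-even revenue = 66,530.90 × €26.98 = €1,795,003.65.
Current sales = 208,150 × €26.98 = €5,615,887.00.
Margin of safety = €5,615,887.00 − €1,795,003.65 = €3,820,883.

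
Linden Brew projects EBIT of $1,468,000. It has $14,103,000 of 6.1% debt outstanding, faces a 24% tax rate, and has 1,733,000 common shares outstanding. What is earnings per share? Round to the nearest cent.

Interest = $860,283.00, so EBT = $1,468,000 − $860,283.00 = $607,717.00.
After tax at 24%: net income = $607,717.00 × 0.76 = $461,864.92.
Per share: $461,864.92 / 1,733,000 shares = $0.27.

$0.27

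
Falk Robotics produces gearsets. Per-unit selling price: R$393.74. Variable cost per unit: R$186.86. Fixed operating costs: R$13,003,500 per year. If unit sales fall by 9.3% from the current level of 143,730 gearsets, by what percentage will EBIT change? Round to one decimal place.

Contribution at this volume is 143,730 × R$206.88 = R$29,734,862.40.
Operating income = contribution − fixed costs = R$29,734,862.40 − R$13,003,500 = R$16,731,362.40.
So DOL = total CM / EBIT = R$29,734,862.40 / R$16,731,362.40 = 1.7772.
Operating income changes by 1.7772 × -9.3% = -16.5%.

-16.5%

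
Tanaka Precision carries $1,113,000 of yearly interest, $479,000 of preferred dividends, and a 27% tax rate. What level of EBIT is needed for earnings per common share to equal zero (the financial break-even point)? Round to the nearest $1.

Grossing the preferred dividend up to pre-tax terms: $479,000 / (1 − 0.27) = $656,164.38.
EPS = 0 when EBIT covers interest plus the pre-tax preferred burden: $1,113,000 + $656,164.38 = $1,769,164.38.

$1,769,164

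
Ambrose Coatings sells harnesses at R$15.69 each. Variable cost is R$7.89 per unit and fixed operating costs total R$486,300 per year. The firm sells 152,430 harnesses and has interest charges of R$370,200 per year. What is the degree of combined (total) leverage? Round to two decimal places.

3.58

Contribution at this volume is 152,430 × R$7.80 = R$1,188,954.00.
Operating income = contribution − fixed costs = R$1,188,954.00 − R$486,300 = R$702,654.00. Interest = R$370,200.00, so EBIT − I = R$332,454.00.
Degree of total leverage = total CM / (EBIT − interest) = R$1,188,954.00 / R$332,454.00 = 3.5763.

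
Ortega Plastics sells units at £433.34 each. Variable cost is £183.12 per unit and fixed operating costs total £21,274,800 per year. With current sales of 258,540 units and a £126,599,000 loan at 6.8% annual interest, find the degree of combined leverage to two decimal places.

Total contribution margin = 258,540 × £250.22 = £64,691,878.80.
Subtracting fixed costs: EBIT = £64,691,878.80 − £21,274,800 = £43,417,078.80. Interest = £8,608,732.00, so EBIT − I = £34,808,346.80.
DCL = contribution ÷ (EBIT − I) = £64,691,878.80 ÷ £34,808,346.80 = 1.8585.

1.86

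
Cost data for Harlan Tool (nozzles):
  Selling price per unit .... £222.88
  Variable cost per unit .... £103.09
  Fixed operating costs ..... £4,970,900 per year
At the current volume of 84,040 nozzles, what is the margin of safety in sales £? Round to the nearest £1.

£9,482,032

Contribution margin per unit = £222.88 − £103.09 = £119.79. Break-even units = £4,970,900 ÷ £119.79 = 41,496.79; break-even revenue = 41,496.79 × £222.88 = £9,248,803.67.
Actual sales revenue = 84,040 × £222.88 = £18,730,835.20.
Margin of safety = £18,730,835.20 − £9,248,803.67 = £9,482,032.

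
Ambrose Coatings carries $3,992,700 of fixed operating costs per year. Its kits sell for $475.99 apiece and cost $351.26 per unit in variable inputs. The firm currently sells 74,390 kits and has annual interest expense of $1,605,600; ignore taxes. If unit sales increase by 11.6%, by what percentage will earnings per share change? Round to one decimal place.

At 74,390 units, contribution = 74,390 × $124.73 = $9,278,664.70.
Operating income = contribution − fixed costs = $9,278,664.70 − $3,992,700 = $5,285,964.70.
After interest of $1,605,600.00, pre-tax earnings = $3,680,364.70.
Degree of combined leverage = contribution ÷ (EBIT − I) = $9,278,664.70 ÷ $3,680,364.70 = 2.5211.
EPS therefore changes by 2.5211 × (+11.6%) = +29.2%.

+29.2%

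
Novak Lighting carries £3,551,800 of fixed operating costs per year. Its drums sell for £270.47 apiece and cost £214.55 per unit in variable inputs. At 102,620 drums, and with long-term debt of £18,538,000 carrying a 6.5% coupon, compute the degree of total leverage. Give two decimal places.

At 102,620 units, contribution = 102,620 × £55.92 = £5,738,510.40.
EBIT = £5,738,510.40 − £3,551,800 = £2,186,710.40. Interest = £1,204,970.00.
DOL = £5,738,510.40 ÷ £2,186,710.40 = 2.6243; DFL = £2,186,710.40 ÷ £981,740.40 = 2.2274.
Combined leverage = 2.6243 × 2.2274 = 5.8454.

5.85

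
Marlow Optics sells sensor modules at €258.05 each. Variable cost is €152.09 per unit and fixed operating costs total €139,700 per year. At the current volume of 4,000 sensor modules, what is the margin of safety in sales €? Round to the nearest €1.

€691,981

Unit CM = price − variable cost = €258.05 − €152.09 = €105.96. Break-even units = €139,700 ÷ €105.96 = 1,318.42; break-even revenue = 1,318.42 × €258.05 = €340,218.81.
Current sales = 4,000 × €258.05 = €1,032,200.00.
Margin of safety = €1,032,200.00 − €340,218.81 = €691,981.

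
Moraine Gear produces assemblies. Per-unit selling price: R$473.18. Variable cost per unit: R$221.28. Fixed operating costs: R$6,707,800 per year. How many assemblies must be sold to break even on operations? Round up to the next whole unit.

Contribution margin per unit = R$473.18 − R$221.28 = R$251.90.
Break-even Q = R$6,707,800 / R$251.90 = 26,628.82 → 26,629 assemblies.

26,629 assemblies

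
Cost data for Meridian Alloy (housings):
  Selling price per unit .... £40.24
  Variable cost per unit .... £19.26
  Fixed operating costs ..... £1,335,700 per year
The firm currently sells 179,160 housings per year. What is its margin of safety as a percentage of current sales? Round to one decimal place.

64.5%

Unit CM = price − variable cost = £40.24 − £19.26 = £20.98. Break-even units = £1,335,700 ÷ £20.98 = 63,665.40; break-even revenue = 63,665.40 × £40.24 = £2,561,895.52.
Current sales = 179,160 × £40.24 = £7,209,398.40.
Margin of safety = (£7,209,398.40 − £2,561,895.52) ÷ £7,209,398.40 = 64.5%.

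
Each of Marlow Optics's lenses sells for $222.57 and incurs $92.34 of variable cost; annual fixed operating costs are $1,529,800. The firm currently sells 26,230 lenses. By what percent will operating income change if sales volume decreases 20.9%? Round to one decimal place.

-37.9%

Total contribution margin = 26,230 × $130.23 = $3,415,932.90.
EBIT = $3,415,932.90 − $1,529,800 = $1,886,132.90.
So DOL = total CM / EBIT = $3,415,932.90 / $1,886,132.90 = 1.8111.
Operating income changes by 1.8111 × -20.9% = -37.9%.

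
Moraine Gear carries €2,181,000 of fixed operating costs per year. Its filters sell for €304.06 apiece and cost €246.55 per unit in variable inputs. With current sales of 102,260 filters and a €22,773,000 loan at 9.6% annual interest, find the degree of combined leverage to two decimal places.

3.88

Contribution at this volume is 102,260 × €57.51 = €5,880,972.60.
EBIT = €5,880,972.60 − €2,181,000 = €3,699,972.60. Interest = €2,186,208.00, so EBIT − I = €1,513,764.60.
Degree of total leverage = total CM / (EBIT − interest) = €5,880,972.60 / €1,513,764.60 = 3.8850.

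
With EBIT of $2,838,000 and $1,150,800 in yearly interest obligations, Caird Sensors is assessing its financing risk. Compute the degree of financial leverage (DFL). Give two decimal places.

1.68

Interest = $1,150,800.00.
Degree of financial leverage = EBIT / (EBIT − interest) = $2,838,000 / $1,687,200.00 = 1.6821.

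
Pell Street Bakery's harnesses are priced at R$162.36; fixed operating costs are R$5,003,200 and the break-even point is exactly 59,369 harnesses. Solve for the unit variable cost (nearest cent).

R$78.09

At break-even, FC = Q × (P − VC), so P − VC = R$5,003,200 ÷ 59,369 = R$84.2729.
Hence VC = price − CM = R$162.36 − R$84.2729 = R$78.09.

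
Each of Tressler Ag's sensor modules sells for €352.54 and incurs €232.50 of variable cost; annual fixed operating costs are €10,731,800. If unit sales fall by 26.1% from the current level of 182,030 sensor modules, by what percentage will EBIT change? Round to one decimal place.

-51.3%

Contribution at this volume is 182,030 × €120.04 = €21,850,881.20.
Operating income = contribution − fixed costs = €21,850,881.20 − €10,731,800 = €11,119,081.20.
DOL = contribution ÷ EBIT = €21,850,881.20 ÷ €11,119,081.20 = 1.9652.
So EBIT moves 1.9652 × (-26.1%) = -51.3%.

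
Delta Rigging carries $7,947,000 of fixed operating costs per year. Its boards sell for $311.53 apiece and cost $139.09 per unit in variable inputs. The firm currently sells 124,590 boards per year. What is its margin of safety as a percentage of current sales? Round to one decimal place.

63.0%

Unit CM = price − variable cost = $311.53 − $139.09 = $172.44. Break-even units = $7,947,000 ÷ $172.44 = 46,085.59; break-even revenue = 46,085.59 × $311.53 = $14,357,045.41.
Current sales = 124,590 × $311.53 = $38,813,522.70.
Margin of safety = ($38,813,522.70 − $14,357,045.41) ÷ $38,813,522.70 = 63.0%.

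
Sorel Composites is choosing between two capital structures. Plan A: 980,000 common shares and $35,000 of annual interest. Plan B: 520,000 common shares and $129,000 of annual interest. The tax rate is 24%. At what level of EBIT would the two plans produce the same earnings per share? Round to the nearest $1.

$235,261

Set EPS_A = EPS_B: (EBIT − $35,000)(1 − 0.24) ÷ 980,000 = (EBIT − $129,000)(1 − 0.24) ÷ 520,000.
The (1 − t) factor cancels: (EBIT − 35,000) × 520,000 = (EBIT − 129,000) × 980,000.
Solving, EBIT = (129,000·980,000 − 35,000·520,000) / (980,000 − 520,000) = 108,220,000,000 / 460,000 = 235,260.87.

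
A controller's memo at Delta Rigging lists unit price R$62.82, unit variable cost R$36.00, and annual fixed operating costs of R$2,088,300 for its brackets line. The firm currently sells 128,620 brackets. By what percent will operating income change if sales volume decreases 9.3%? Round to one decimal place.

Total contribution margin = 128,620 × R$26.82 = R$3,449,588.40.
Operating income = contribution − fixed costs = R$3,449,588.40 − R$2,088,300 = R$1,361,288.40.
Degree of operating leverage = R$3,449,588.40 / R$1,361,288.40 = 2.5341.
Operating income changes by 2.5341 × -9.3% = -23.6%.

-23.6%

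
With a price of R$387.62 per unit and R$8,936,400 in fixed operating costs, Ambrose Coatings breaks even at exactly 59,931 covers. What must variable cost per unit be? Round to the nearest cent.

R$238.51

Contribution per unit must be FC / Q = R$8,936,400 / 59,931 = R$149.1115.
Variable cost per unit = R$387.62 − R$149.1115 = R$238.51.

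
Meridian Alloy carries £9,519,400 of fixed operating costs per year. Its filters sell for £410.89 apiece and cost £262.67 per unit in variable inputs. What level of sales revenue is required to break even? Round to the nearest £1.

Contribution margin per unit = £410.89 − £262.67 = £148.22, a CM ratio of £148.22 ÷ £410.89 = 0.3607.
Break-even revenue = fixed costs × price ÷ CM = £9,519,400 × £410.89 ÷ £148.22 = £26,389,328.

£26,389,328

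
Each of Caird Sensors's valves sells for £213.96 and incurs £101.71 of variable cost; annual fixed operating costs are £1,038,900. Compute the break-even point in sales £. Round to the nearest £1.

Contribution margin per unit = £213.96 − £101.71 = £112.25, a CM ratio of £112.25 ÷ £213.96 = 0.5246.
Break-even revenue = fixed costs × price ÷ CM = £1,038,900 × £213.96 ÷ £112.25 = £1,980,250.

£1,980,250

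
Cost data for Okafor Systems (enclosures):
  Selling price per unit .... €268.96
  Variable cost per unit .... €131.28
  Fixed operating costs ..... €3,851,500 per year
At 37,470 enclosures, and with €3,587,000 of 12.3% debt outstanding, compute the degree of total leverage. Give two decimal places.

5.96

Total contribution margin = 37,470 × €137.68 = €5,158,869.60.
EBIT = €5,158,869.60 − €3,851,500 = €1,307,369.60. Interest = €441,201.00, so EBIT − I = €866,168.60.
Degree of total leverage = total CM / (EBIT − interest) = €5,158,869.60 / €866,168.60 = 5.9560.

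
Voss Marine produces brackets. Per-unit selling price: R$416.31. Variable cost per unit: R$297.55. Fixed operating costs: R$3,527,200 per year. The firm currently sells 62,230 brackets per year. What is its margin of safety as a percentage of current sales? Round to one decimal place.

52.3%

Each unit contributes R$416.31 − R$297.55 = R$118.76. Break-even units = R$3,527,200 ÷ R$118.76 = 29,700.24; break-even revenue = 29,700.24 × R$416.31 = R$12,364,505.15.
Actual sales revenue = 62,230 × R$416.31 = R$25,906,971.30.
Margin of safety = (R$25,906,971.30 − R$12,364,505.15) ÷ R$25,906,971.30 = 52.3%.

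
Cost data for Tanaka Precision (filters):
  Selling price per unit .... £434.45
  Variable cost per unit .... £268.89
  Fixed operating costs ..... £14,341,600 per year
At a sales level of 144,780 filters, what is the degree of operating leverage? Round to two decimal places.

At 144,780 units, contribution = 144,780 × £165.56 = £23,969,776.80.
EBIT = £23,969,776.80 − £14,341,600 = £9,628,176.80.
So DOL = total CM / EBIT = £23,969,776.80 / £9,628,176.80 = 2.4895.

2.49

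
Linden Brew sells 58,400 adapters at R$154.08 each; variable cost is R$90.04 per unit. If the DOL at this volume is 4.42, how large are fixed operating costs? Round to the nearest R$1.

At 58,400 units, contribution = 58,400 × R$64.04 = R$3,739,936.00.
DOL = contribution / EBIT, so EBIT = R$3,739,936.00 / 4.42 = R$846,139.37.
And FC = contribution − EBIT = R$3,739,936.00 − R$846,139.37 = R$2,893,797.

R$2,893,797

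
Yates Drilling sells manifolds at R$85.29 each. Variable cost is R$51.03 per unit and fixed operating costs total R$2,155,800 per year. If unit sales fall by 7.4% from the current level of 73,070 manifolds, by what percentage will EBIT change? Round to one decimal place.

Contribution at this volume is 73,070 × R$34.26 = R$2,503,378.20.
Operating income = contribution − fixed costs = R$2,503,378.20 − R$2,155,800 = R$347,578.20.
Degree of operating leverage = R$2,503,378.20 / R$347,578.20 = 7.2023.
So EBIT moves 7.2023 × (-7.4%) = -53.3%.

-53.3%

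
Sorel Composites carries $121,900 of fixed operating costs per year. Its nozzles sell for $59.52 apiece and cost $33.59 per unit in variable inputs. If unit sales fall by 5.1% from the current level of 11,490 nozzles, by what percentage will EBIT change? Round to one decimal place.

Total contribution margin = 11,490 × $25.93 = $297,935.70.
Operating income = contribution − fixed costs = $297,935.70 − $121,900 = $176,035.70.
So DOL = total CM / EBIT = $297,935.70 / $176,035.70 = 1.6925.
%ΔEBIT = DOL × %ΔSales = 1.6925 × -5.1% = -8.6%.

-8.6%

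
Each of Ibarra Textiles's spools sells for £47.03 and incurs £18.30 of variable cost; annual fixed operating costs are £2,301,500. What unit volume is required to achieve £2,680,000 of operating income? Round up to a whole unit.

173,391 spools

Contribution margin per unit = £47.03 − £18.30 = £28.73.
Need Q such that Q × £28.73 − £2,301,500 = £2,680,000, i.e. Q = £4,981,500 / £28.73 = 173,390.18 → 173,391.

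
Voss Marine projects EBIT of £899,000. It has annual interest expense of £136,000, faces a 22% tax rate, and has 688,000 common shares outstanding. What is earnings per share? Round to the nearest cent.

Interest = £136,000.00, so EBT = £899,000 − £136,000.00 = £763,000.00.
After tax at 22%: net income = £763,000.00 × 0.78 = £595,140.00.
Per share: £595,140.00 / 688,000 shares = £0.87.

£0.87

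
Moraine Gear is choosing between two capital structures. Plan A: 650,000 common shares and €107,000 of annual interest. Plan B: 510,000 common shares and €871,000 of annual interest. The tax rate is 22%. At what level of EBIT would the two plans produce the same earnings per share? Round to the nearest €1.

€3,654,143

At indifference, (EBIT − 107,000)(1 − t)/650,000 = (EBIT − 871,000)(1 − t)/510,000.
The (1 − t) factor cancels: (EBIT − 107,000) × 510,000 = (EBIT − 871,000) × 650,000.
EBIT × (650,000 − 510,000) = 871,000 × 650,000 − 107,000 × 510,000 = 511,580,000,000, so EBIT = 511,580,000,000 ÷ 140,000 = 3,654,142.86.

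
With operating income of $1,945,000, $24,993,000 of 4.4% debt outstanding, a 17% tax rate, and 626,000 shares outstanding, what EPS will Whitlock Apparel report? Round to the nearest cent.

$1.12

Pre-tax income = $1,945,000 − $1,099,692.00 = $845,308.00.
Net income = $845,308.00 × (1 − 0.17) = $701,605.64.
EPS = $701,605.64 ÷ 626,000 = $1.12.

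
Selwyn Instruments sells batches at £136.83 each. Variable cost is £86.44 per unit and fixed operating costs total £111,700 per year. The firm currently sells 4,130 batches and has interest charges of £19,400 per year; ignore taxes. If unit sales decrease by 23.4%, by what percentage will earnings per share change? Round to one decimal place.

-63.2%

Total contribution margin = 4,130 × £50.39 = £208,110.70.
EBIT = £208,110.70 − £111,700 = £96,410.70.
Interest = £19,400.00, so EBIT − I = £77,010.70.
DCL = total CM / (EBIT − I) = £208,110.70 / £77,010.70 = 2.7024.
%ΔEPS = DCL × %ΔSales = 2.7024 × -23.4% = -63.2%.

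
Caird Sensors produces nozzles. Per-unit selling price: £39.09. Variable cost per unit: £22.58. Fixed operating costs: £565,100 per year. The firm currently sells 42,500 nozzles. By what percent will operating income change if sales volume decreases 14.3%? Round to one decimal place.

-73.5%

At 42,500 units, contribution = 42,500 × £16.51 = £701,675.00.
EBIT = £701,675.00 − £565,100 = £136,575.00.
Degree of operating leverage = £701,675.00 / £136,575.00 = 5.1377.
Operating income changes by 5.1377 × -14.3% = -73.5%.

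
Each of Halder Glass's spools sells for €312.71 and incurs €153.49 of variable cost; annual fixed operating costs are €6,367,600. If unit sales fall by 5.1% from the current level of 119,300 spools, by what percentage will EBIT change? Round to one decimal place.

Contribution at this volume is 119,300 × €159.22 = €18,994,946.00.
Subtracting fixed costs: EBIT = €18,994,946.00 − €6,367,600 = €12,627,346.00.
So DOL = total CM / EBIT = €18,994,946.00 / €12,627,346.00 = 1.5043.
So EBIT moves 1.5043 × (-5.1%) = -7.7%.

-7.7%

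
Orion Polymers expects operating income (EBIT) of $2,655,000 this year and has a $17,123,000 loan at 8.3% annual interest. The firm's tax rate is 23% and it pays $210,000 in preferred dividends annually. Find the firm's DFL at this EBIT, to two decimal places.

Annual interest charges come to $1,421,209.00.
Pre-tax preferred-dividend burden = $210,000 ÷ (1 − 0.23) = $272,727.27.
DFL = EBIT ÷ [EBIT − I − D_p/(1−t)] = $2,655,000 ÷ [$2,655,000 − $1,421,209.00 − $272,727.27] = $2,655,000 ÷ $961,063.73 = 2.7626.

2.76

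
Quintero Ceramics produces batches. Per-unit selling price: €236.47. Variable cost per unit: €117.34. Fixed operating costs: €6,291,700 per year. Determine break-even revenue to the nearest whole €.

€12,488,863

CM per unit = €236.47 − €117.34 = €119.13; CM ratio = €119.13 / €236.47 = 0.5038.
Break-even sales = FC ÷ CM ratio = €6,291,700 × €236.47 / €119.13 = €12,488,863.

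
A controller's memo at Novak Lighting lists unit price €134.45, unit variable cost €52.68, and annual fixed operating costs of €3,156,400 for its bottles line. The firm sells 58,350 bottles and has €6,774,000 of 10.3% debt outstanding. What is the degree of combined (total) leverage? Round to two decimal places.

5.20

Total contribution margin = 58,350 × €81.77 = €4,771,279.50.
EBIT = €4,771,279.50 − €3,156,400 = €1,614,879.50. Interest = €697,722.00, so EBIT − I = €917,157.50.
Degree of total leverage = total CM / (EBIT − interest) = €4,771,279.50 / €917,157.50 = 5.2022.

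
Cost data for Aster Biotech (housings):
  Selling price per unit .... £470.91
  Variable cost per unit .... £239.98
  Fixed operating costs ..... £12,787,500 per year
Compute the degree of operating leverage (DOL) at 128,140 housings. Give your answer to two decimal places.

Contribution at this volume is 128,140 × £230.93 = £29,591,370.20.
EBIT = £29,591,370.20 − £12,787,500 = £16,803,870.20.
DOL = contribution ÷ EBIT = £29,591,370.20 ÷ £16,803,870.20 = 1.7610.

1.76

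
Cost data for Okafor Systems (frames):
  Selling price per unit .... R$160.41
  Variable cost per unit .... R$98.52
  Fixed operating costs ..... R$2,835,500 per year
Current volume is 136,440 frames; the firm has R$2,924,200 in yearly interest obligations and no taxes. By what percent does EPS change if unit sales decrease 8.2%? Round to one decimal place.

-25.8%

At 136,440 units, contribution = 136,440 × R$61.89 = R$8,444,271.60.
Operating income = contribution − fixed costs = R$8,444,271.60 − R$2,835,500 = R$5,608,771.60.
Interest = R$2,924,200.00, so EBIT − I = R$2,684,571.60.
Degree of combined leverage = contribution ÷ (EBIT − I) = R$8,444,271.60 ÷ R$2,684,571.60 = 3.1455.
%ΔEPS = DCL × %ΔSales = 3.1455 × -8.2% = -25.8%.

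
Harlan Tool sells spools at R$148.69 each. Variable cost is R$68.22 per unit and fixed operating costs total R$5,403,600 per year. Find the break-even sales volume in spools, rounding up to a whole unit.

67,151 spools

Contribution margin per unit = R$148.69 − R$68.22 = R$80.47.
Break-even volume = fixed costs ÷ CM per unit = R$5,403,600 ÷ R$80.47 = 67,150.49, so 67,151 spools.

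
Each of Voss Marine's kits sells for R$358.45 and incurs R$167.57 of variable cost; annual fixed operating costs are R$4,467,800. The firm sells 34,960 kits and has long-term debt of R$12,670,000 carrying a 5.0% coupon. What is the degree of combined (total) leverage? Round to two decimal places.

Total contribution margin = 34,960 × R$190.88 = R$6,673,164.80.
Subtracting fixed costs: EBIT = R$6,673,164.80 − R$4,467,800 = R$2,205,364.80. Interest = R$633,500.00.
DOL = R$6,673,164.80 ÷ R$2,205,364.80 = 3.0259; DFL = R$2,205,364.80 ÷ R$1,571,864.80 = 1.4030.
DCL = DOL × DFL = 3.0259 × 1.4030 = 4.2453.

4.25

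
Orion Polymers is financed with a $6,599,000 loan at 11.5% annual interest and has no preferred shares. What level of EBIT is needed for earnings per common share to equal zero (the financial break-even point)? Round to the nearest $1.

$758,885

Annual interest = 11.5% × $6,599,000 = $758,885.00.
With no preferred dividends, EPS = 0 when EBIT exactly covers interest, so the financial break-even EBIT is $758,885.00.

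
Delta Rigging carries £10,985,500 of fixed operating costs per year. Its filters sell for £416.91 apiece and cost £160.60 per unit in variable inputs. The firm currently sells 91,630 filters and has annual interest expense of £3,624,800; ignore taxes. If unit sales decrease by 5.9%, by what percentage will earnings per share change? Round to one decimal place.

At 91,630 units, contribution = 91,630 × £256.31 = £23,485,685.30.
EBIT = £23,485,685.30 − £10,985,500 = £12,500,185.30.
After interest of £3,624,800.00, pre-tax earnings = £8,875,385.30.
DCL = total CM / (EBIT − I) = £23,485,685.30 / £8,875,385.30 = 2.6462.
EPS therefore changes by 2.6462 × (-5.9%) = -15.6%.

-15.6%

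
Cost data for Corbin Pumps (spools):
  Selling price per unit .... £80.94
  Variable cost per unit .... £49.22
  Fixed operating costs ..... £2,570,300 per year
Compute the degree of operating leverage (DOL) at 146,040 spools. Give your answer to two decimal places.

At 146,040 units, contribution = 146,040 × £31.72 = £4,632,388.80.
Operating income = contribution − fixed costs = £4,632,388.80 − £2,570,300 = £2,062,088.80.
Degree of operating leverage = £4,632,388.80 / £2,062,088.80 = 2.2465.

2.25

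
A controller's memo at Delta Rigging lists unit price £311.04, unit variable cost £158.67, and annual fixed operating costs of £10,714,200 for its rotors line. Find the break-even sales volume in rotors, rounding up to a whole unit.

Unit CM = price − variable cost = £311.04 − £158.67 = £152.37.
Units to break even: £10,714,200 ÷ £152.37 = 70,316.99, rounded up to 70,317.

70,317 rotors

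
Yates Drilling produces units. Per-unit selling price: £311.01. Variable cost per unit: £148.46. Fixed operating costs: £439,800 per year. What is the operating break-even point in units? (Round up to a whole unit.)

Unit CM = price − variable cost = £311.01 − £148.46 = £162.55.
Break-even volume = fixed costs ÷ CM per unit = £439,800 ÷ £162.55 = 2,705.63, so 2,706 units.

2,706 units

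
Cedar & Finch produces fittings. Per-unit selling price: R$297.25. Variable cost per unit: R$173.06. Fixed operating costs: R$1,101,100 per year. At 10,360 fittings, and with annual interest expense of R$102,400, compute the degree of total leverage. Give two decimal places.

15.48

Total contribution margin = 10,360 × R$124.19 = R$1,286,608.40.
EBIT = R$1,286,608.40 − R$1,101,100 = R$185,508.40. Interest = R$102,400.00, so EBIT − I = R$83,108.40.
Degree of total leverage = total CM / (EBIT − interest) = R$1,286,608.40 / R$83,108.40 = 15.4811.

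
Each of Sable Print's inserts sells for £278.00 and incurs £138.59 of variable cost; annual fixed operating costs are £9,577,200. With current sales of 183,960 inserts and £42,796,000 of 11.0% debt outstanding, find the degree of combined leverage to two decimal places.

2.26

Contribution at this volume is 183,960 × £139.41 = £25,645,863.60.
EBIT = £25,645,863.60 − £9,577,200 = £16,068,663.60. Interest = £4,707,560.00, so EBIT − I = £11,361,103.60.
DCL = contribution ÷ (EBIT − I) = £25,645,863.60 ÷ £11,361,103.60 = 2.2573.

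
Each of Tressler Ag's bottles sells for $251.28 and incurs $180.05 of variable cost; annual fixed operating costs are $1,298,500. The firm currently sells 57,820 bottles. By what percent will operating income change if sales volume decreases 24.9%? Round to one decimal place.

Total contribution margin = 57,820 × $71.23 = $4,118,518.60.
Operating income = contribution − fixed costs = $4,118,518.60 − $1,298,500 = $2,820,018.60.
DOL = contribution ÷ EBIT = $4,118,518.60 ÷ $2,820,018.60 = 1.4605.
Operating income changes by 1.4605 × -24.9% = -36.4%.

-36.4%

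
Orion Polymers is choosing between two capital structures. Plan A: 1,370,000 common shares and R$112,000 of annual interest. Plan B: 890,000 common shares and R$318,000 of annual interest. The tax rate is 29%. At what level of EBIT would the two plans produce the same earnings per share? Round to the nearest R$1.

R$699,958

At indifference, (EBIT − 112,000)(1 − t)/1,370,000 = (EBIT − 318,000)(1 − t)/890,000.
Cancelling (1 − t) and cross-multiplying: 890,000·(EBIT − 112,000) = 1,370,000·(EBIT − 318,000).
EBIT × (1,370,000 − 890,000) = 318,000 × 1,370,000 − 112,000 × 890,000 = 335,980,000,000, so EBIT = 335,980,000,000 ÷ 480,000 = 699,958.33.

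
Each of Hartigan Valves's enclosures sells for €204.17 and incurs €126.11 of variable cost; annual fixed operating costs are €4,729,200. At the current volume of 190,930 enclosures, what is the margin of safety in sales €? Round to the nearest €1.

€26,612,709

Unit CM = price − variable cost = €204.17 − €126.11 = €78.06. Break-even units = €4,729,200 ÷ €78.06 = 60,584.17; break-even revenue = 60,584.17 × €204.17 = €12,369,469.18.
Actual sales revenue = 190,930 × €204.17 = €38,982,178.10.
Margin of safety = €38,982,178.10 − €12,369,469.18 = €26,612,709.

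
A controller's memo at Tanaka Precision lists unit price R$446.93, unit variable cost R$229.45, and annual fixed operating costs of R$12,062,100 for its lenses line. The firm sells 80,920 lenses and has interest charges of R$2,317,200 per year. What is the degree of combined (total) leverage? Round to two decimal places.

Total contribution margin = 80,920 × R$217.48 = R$17,598,481.60.
Operating income = contribution − fixed costs = R$17,598,481.60 − R$12,062,100 = R$5,536,381.60. Interest = R$2,317,200.00.
DOL = R$17,598,481.60 ÷ R$5,536,381.60 = 3.1787; DFL = R$5,536,381.60 ÷ R$3,219,181.60 = 1.7198.
DCL = DOL × DFL = 3.1787 × 1.7198 = 5.4667.

5.47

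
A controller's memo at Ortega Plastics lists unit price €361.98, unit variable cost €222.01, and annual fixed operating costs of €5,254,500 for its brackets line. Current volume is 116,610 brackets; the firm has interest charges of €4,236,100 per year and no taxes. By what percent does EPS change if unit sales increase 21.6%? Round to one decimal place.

At 116,610 units, contribution = 116,610 × €139.97 = €16,321,901.70.
Subtracting fixed costs: EBIT = €16,321,901.70 − €5,254,500 = €11,067,401.70.
Interest = €4,236,100.00, so EBIT − I = €6,831,301.70.
Degree of combined leverage = contribution ÷ (EBIT − I) = €16,321,901.70 ÷ €6,831,301.70 = 2.3893.
EPS therefore changes by 2.3893 × (+21.6%) = +51.6%.

+51.6%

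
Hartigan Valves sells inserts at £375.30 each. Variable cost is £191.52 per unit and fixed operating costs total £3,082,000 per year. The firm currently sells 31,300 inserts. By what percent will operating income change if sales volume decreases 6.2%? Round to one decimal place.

-13.4%

Contribution at this volume is 31,300 × £183.78 = £5,752,314.00.
EBIT = £5,752,314.00 − £3,082,000 = £2,670,314.00.
So DOL = total CM / EBIT = £5,752,314.00 / £2,670,314.00 = 2.1542.
Operating income changes by 2.1542 × -6.2% = -13.4%.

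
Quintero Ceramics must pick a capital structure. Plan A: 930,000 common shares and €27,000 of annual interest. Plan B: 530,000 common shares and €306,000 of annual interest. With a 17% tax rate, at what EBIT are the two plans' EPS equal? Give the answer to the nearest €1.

Set EPS_A = EPS_B: (EBIT − €27,000)(1 − 0.17) ÷ 930,000 = (EBIT − €306,000)(1 − 0.17) ÷ 530,000.
The (1 − t) factor cancels: (EBIT − 27,000) × 530,000 = (EBIT − 306,000) × 930,000.
Solving, EBIT = (306,000·930,000 − 27,000·530,000) / (930,000 − 530,000) = 270,270,000,000 / 400,000 = 675,675.00.

€675,675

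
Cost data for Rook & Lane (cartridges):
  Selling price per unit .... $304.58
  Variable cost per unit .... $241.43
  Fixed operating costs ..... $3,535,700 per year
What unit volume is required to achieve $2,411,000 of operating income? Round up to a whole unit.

Each unit contributes $304.58 − $241.43 = $63.15.
Required volume = (fixed costs + target profit) ÷ CM = ($3,535,700 + $2,411,000) ÷ $63.15 = 94,167.85, so 94,168 cartridges.

94,168 cartridges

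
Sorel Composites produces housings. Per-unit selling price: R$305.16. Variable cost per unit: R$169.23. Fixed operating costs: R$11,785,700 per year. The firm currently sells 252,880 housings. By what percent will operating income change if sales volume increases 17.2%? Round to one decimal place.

At 252,880 units, contribution = 252,880 × R$135.93 = R$34,373,978.40.
Subtracting fixed costs: EBIT = R$34,373,978.40 − R$11,785,700 = R$22,588,278.40.
DOL = contribution ÷ EBIT = R$34,373,978.40 ÷ R$22,588,278.40 = 1.5218.
Operating income changes by 1.5218 × +17.2% = +26.2%.

+26.2%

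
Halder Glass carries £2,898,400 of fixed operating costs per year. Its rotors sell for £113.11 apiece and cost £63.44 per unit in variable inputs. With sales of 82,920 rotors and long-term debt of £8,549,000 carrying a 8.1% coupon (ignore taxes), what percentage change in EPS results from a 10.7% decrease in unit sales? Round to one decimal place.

-83.5%

Contribution at this volume is 82,920 × £49.67 = £4,118,636.40.
Operating income = contribution − fixed costs = £4,118,636.40 − £2,898,400 = £1,220,236.40.
After interest of £692,469.00, pre-tax earnings = £527,767.40.
DCL = total CM / (EBIT − I) = £4,118,636.40 / £527,767.40 = 7.8039.
%ΔEPS = DCL × %ΔSales = 7.8039 × -10.7% = -83.5%.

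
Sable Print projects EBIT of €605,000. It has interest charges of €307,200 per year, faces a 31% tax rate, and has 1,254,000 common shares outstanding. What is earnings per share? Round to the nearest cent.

Interest = €307,200.00, so EBT = €605,000 − €307,200.00 = €297,800.00.
After tax at 31%: net income = €297,800.00 × 0.69 = €205,482.00.
Per share: €205,482.00 / 1,254,000 shares = €0.16.

€0.16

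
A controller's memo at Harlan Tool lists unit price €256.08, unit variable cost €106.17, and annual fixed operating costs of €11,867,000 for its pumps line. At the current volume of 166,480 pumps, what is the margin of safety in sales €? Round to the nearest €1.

€22,360,693

Each unit contributes €256.08 − €106.17 = €149.91. Break-even units = €11,867,000 ÷ €149.91 = 79,160.83; break-even revenue = 79,160.83 × €256.08 = €20,271,505.30.
Actual sales revenue = 166,480 × €256.08 = €42,632,198.40.
Margin of safety = €42,632,198.40 − €20,271,505.30 = €22,360,693.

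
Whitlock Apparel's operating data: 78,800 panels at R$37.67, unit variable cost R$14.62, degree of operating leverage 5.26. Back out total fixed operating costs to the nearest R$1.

R$1,471,028

At 78,800 units, contribution = 78,800 × R$23.05 = R$1,816,340.00.
Since DOL = CM ÷ EBIT, EBIT = R$1,816,340.00 ÷ 5.26 = R$345,311.79.
Fixed costs = CM − EBIT = R$1,816,340.00 − R$345,311.79 = R$1,471,028.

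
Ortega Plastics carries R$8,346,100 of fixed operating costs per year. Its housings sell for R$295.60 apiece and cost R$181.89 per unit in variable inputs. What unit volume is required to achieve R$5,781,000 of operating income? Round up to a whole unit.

Unit CM = price − variable cost = R$295.60 − R$181.89 = R$113.71.
Need Q such that Q × R$113.71 − R$8,346,100 = R$5,781,000, i.e. Q = R$14,127,100 / R$113.71 = 124,237.97 → 124,238.

124,238 housings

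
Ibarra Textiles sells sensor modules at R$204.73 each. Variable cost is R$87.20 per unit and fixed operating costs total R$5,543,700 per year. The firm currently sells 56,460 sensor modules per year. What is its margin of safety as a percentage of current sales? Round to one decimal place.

16.5%

Each unit contributes R$204.73 − R$87.20 = R$117.53. Break-even units = R$5,543,700 ÷ R$117.53 = 47,168.38; break-even revenue = 47,168.38 × R$204.73 = R$9,656,782.96.
Actual sales revenue = 56,460 × R$204.73 = R$11,559,055.80.
Margin of safety = (R$11,559,055.80 − R$9,656,782.96) ÷ R$11,559,055.80 = 16.5%.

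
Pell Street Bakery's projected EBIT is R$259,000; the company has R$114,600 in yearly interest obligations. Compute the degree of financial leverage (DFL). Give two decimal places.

1.79

Annual interest charges come to R$114,600.00.
Degree of financial leverage = EBIT / (EBIT − interest) = R$259,000 / R$144,400.00 = 1.7936.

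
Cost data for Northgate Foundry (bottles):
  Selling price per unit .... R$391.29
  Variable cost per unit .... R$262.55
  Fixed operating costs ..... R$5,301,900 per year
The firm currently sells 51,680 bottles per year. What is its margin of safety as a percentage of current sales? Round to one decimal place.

20.3%

Contribution margin per unit = R$391.29 − R$262.55 = R$128.74. Break-even units = R$5,301,900 ÷ R$128.74 = 41,183.00; break-even revenue = 41,183.00 × R$391.29 = R$16,114,497.83.
Actual sales revenue = 51,680 × R$391.29 = R$20,221,867.20.
Margin of safety = (R$20,221,867.20 − R$16,114,497.83) ÷ R$20,221,867.20 = 20.3%.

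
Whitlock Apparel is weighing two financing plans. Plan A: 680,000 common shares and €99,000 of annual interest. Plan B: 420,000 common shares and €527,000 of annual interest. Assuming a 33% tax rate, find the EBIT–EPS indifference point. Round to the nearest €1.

€1,218,385

Set EPS_A = EPS_B: (EBIT − €99,000)(1 − 0.33) ÷ 680,000 = (EBIT − €527,000)(1 − 0.33) ÷ 420,000.
Cancelling (1 − t) and cross-multiplying: 420,000·(EBIT − 99,000) = 680,000·(EBIT − 527,000).
EBIT × (680,000 − 420,000) = 527,000 × 680,000 − 99,000 × 420,000 = 316,780,000,000, so EBIT = 316,780,000,000 ÷ 260,000 = 1,218,384.62.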